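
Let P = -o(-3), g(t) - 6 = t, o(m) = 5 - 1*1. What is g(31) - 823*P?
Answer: 3329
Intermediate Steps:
o(m) = 4 (o(m) = 5 - 1 = 4)
g(t) = 6 + t
P = -4 (P = -1*4 = -4)
g(31) - 823*P = (6 + 31) - 823*(-4) = 37 + 3292 = 3329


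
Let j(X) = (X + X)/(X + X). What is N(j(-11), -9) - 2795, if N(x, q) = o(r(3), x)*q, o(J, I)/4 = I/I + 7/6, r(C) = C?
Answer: -2873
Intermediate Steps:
o(J, I) = 26/3 (o(J, I) = 4*(I/I + 7/6) = 4*(1 + 7*(1/6)) = 4*(1 + 7/6) = 4*(13/6) = 26/3)
j(X) = 1 (j(X) = (2*X)/((2*X)) = (2*X)*(1/(2*X)) = 1)
N(x, q) = 26*q/3
N(j(-11), -9) - 2795 = (26/3)*(-9) - 2795 = -78 - 2795 = -2873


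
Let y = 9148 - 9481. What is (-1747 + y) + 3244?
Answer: 1164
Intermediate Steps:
y = -333
(-1747 + y) + 3244 = (-1747 - 333) + 3244 = -2080 + 3244 = 1164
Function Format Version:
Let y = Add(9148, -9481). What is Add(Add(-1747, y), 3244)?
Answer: 1164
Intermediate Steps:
y = -333
Add(Add(-1747, y), 3244) = Add(Add(-1747, -333), 3244) = Add(-2080, 3244) = 1164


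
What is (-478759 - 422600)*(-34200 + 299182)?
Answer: -238843910538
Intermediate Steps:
(-478759 - 422600)*(-34200 + 299182) = -901359*264982 = -238843910538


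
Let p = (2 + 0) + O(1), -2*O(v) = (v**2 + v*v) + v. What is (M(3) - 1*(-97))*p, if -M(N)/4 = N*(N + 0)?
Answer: 61/2 ≈ 30.500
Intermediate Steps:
M(N) = -4*N**2 (M(N) = -4*N*(N + 0) = -4*N*N = -4*N**2)
O(v) = -v**2 - v/2 (O(v) = -((v**2 + v*v) + v)/2 = -((v**2 + v**2) + v)/2 = -(2*v**2 + v)/2 = -(v + 2*v**2)/2 = -v**2 - v/2)
p = 1/2 (p = (2 + 0) - 1*1*(1/2 + 1) = 2 - 1*1*3/2 = 2 - 3/2 = 1/2 ≈ 0.50000)
(M(3) - 1*(-97))*p = (-4*3**2 - 1*(-97))*(1/2) = (-4*9 + 97)*(1/2) = (-36 + 97)*(1/2) = 61*(1/2) = 61/2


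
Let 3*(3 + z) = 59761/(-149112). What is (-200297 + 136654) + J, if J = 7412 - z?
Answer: -25152748847/447336 ≈ -56228.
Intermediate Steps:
z = -1401769/447336 (z = -3 + (59761/(-149112))/3 = -3 + (59761*(-1/149112))/3 = -3 + (⅓)*(-59761/149112) = -3 - 59761/447336 = -1401769/447336 ≈ -3.1336)
J = 3317056201/447336 (J = 7412 - 1*(-1401769/447336) = 7412 + 1401769/447336 = 3317056201/447336 ≈ 7415.1)
(-200297 + 136654) + J = (-200297 + 136654) + 3317056201/447336 = -63643 + 3317056201/447336 = -25152748847/447336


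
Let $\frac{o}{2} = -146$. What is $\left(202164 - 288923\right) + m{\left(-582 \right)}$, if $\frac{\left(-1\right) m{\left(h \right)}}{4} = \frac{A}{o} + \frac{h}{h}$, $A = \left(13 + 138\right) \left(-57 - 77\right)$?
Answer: $- \frac{6353933}{73} \approx -87040.0$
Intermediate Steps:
$o = -292$ ($o = 2 \left(-146\right) = -292$)
$A = -20234$ ($A = 151 \left(-134\right) = -20234$)
$m{\left(h \right)} = - \frac{20526}{73}$ ($m{\left(h \right)} = - 4 \left(- \frac{20234}{-292} + \frac{h}{h}\right) = - 4 \left(\left(-20234\right) \left(- \frac{1}{292}\right) + 1\right) = - 4 \left(\frac{10117}{146} + 1\right) = \left(-4\right) \frac{10263}{146} = - \frac{20526}{73}$)
$\left(202164 - 288923\right) + m{\left(-582 \right)} = \left(202164 - 288923\right) - \frac{20526}{73} = -86759 - \frac{20526}{73} = - \frac{6353933}{73}$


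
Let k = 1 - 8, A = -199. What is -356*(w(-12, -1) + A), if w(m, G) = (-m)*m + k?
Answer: 124600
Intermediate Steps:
k = -7
w(m, G) = -7 - m**2 (w(m, G) = (-m)*m - 7 = -m**2 - 7 = -7 - m**2)
-356*(w(-12, -1) + A) = -356*((-7 - 1*(-12)**2) - 199) = -356*((-7 - 1*144) - 199) = -356*((-7 - 144) - 199) = -356*(-151 - 199) = -356*(-350) = 124600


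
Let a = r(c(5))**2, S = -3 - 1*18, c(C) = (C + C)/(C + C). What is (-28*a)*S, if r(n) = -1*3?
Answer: 5292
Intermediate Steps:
c(C) = 1 (c(C) = (2*C)/((2*C)) = (2*C)*(1/(2*C)) = 1)
S = -21 (S = -3 - 18 = -21)
r(n) = -3
a = 9 (a = (-3)**2 = 9)
(-28*a)*S = -28*9*(-21) = -252*(-21) = 5292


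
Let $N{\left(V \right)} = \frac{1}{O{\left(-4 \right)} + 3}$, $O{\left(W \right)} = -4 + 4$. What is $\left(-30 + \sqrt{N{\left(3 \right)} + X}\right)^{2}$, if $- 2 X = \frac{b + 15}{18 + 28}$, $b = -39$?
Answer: $\frac{\left(2070 - \sqrt{2829}\right)^{2}}{4761} \approx 854.34$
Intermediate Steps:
$O{\left(W \right)} = 0$
$N{\left(V \right)} = \frac{1}{3}$ ($N{\left(V \right)} = \frac{1}{0 + 3} = \frac{1}{3}$)
$X = \frac{6}{23}$ ($X = - \frac{\left(-39 + 15\right) \frac{1}{18 + 28}}{2} = - \frac{\left(-24\right) \frac{1}{46}}{2} = \left(- \frac{1}{2}\right) \left(- \frac{12}{23}\right) = \frac{6}{23} \approx 0.26087$)
$\left(-30 + \sqrt{N{\left(3 \right)} + X}\right)^{2} = \left(-30 + \sqrt{\frac{1}{3} + \frac{6}{23}}\right)^{2} = \left(-30 + \sqrt{\frac{41}{69}}\right)^{2} = \left(-30 + \frac{\sqrt{2829}}{69}\right)^{2}$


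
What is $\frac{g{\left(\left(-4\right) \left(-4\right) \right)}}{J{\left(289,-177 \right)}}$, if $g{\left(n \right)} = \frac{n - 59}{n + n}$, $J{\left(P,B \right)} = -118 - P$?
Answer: $\frac{43}{13024} \approx 0.0033016$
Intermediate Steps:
$g{\left(n \right)} = \frac{-59 + n}{2 n}$
$\frac{g{\left(\left(-4\right) \left(-4\right) \right)}}{J{\left(289,-177 \right)}} = \frac{\frac{1}{2} \frac{1}{\left(-4\right) \left(-4\right)} \left(-59 - -16\right)}{-118 - 289} = \frac{\frac{1}{2} \cdot \frac{1}{16} \left(-59 + 16\right)}{-118 - 289} = \frac{\frac{1}{2} \cdot \frac{1}{16} \left(-43\right)}{-407} = \left(- \frac{43}{32}\right) \left(- \frac{1}{407}\right) = \frac{43}{13024}$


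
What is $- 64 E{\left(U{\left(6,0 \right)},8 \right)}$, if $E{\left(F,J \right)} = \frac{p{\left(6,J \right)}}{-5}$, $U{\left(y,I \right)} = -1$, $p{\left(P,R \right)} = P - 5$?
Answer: $\frac{64}{5} \approx 12.8$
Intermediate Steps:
$p{\left(P,R \right)} = -5 + P$ ($p{\left(P,R \right)} = P - 5 = -5 + P$)
$E{\left(F,J \right)} = - \frac{1}{5}$ ($E{\left(F,J \right)} = \frac{-5 + 6}{-5} = 1 \left(- \frac{1}{5}\right) = - \frac{1}{5}$)
$- 64 E{\left(U{\left(6,0 \right)},8 \right)} = \left(-64\right) \left(- \frac{1}{5}\right) = \frac{64}{5}$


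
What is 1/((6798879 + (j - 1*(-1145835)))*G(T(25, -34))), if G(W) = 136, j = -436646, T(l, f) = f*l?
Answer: 1/1021097248 ≈ 9.7934e-10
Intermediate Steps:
1/((6798879 + (j - 1*(-1145835)))*G(T(25, -34))) = 1/((6798879 + (-436646 - 1*(-1145835)))*136) = (1/136)/(6798879 + (-436646 + 1145835)) = (1/136)/(6798879 + 709189) = (1/136)/7508068 = (1/7508068)*(1/136) = 1/1021097248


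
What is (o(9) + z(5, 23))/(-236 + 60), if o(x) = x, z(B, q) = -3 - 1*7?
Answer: 1/176 ≈ 0.0056818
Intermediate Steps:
z(B, q) = -10 (z(B, q) = -3 - 7 = -10)
(o(9) + z(5, 23))/(-236 + 60) = (9 - 10)/(-236 + 60) = -1/(-176) = -1*(-1/176) = 1/176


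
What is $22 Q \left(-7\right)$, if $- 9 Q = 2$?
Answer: $\frac{308}{9} \approx 34.222$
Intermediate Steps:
$Q = - \frac{2}{9}$ ($Q = \left(- \frac{1}{9}\right) 2 = - \frac{2}{9} \approx -0.22222$)
$22 Q \left(-7\right) = 22 \left(- \frac{2}{9}\right) \left(-7\right) = \left(- \frac{44}{9}\right) \left(-7\right) = \frac{308}{9}$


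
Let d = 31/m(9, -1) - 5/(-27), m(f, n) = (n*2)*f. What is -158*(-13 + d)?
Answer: 62015/27 ≈ 2296.9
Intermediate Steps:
m(f, n) = 2*f*n (m(f, n) = (2*n)*f = 2*f*n)
d = -83/54 (d = 31/((2*9*(-1))) - 5/(-27) = 31/(-18) - 5*(-1/27) = 31*(-1/18) + 5/27 = -31/18 + 5/27 = -83/54 ≈ -1.5370)
-158*(-13 + d) = -158*(-13 - 83/54) = -158*(-785/54) = 62015/27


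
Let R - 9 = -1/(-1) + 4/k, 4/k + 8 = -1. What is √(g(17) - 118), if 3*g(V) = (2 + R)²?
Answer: I*√115 ≈ 10.724*I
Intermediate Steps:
k = -4/9 (k = 4/(-8 - 1) = 4/(-9) = 4*(-⅑) = -4/9 ≈ -0.44444)
R = 1 (R = 9 + (-1/(-1) + 4/(-4/9)) = 9 + (-1*(-1) + 4*(-9/4)) = 9 + (1 - 9) = 9 - 8 = 1)
g(V) = 3 (g(V) = (2 + 1)²/3 = (⅓)*3² = (⅓)*9 = 3)
√(g(17) - 118) = √(3 - 118) = √(-115) = I*√115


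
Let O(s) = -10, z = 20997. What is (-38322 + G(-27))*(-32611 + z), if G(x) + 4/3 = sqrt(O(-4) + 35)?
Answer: 1335087370/3 ≈ 4.4503e+8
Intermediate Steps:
G(x) = 11/3 (G(x) = -4/3 + sqrt(-10 + 35) = -4/3 + sqrt(25) = -4/3 + 5 = 11/3)
(-38322 + G(-27))*(-32611 + z) = (-38322 + 11/3)*(-32611 + 20997) = -114955/3*(-11614) = 1335087370/3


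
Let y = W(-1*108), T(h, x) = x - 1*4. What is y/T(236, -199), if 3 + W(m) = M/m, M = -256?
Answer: 17/5481 ≈ 0.0031016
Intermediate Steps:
T(h, x) = -4 + x (T(h, x) = x - 4 = -4 + x)
W(m) = -3 - 256/m
y = -17/27 (y = -3 - 256/((-1*108)) = -3 - 256/(-108) = -3 - 256*(-1/108) = -3 + 64/27 = -17/27 ≈ -0.62963)
y/T(236, -199) = -17/(27*(-4 - 199)) = -17/27/(-203) = -17/27*(-1/203) = 17/5481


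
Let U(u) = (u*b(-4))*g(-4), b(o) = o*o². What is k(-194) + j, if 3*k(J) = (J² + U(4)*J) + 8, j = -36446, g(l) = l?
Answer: -270350/3 ≈ -90117.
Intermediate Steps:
b(o) = o³
U(u) = 256*u (U(u) = (u*(-4)³)*(-4) = (u*(-64))*(-4) = -64*u*(-4) = 256*u)
k(J) = 8/3 + J²/3 + 1024*J/3 (k(J) = ((J² + (256*4)*J) + 8)/3 = ((J² + 1024*J) + 8)/3 = (8 + J² + 1024*J)/3 = 8/3 + J²/3 + 1024*J/3)
k(-194) + j = (8/3 + (⅓)*(-194)² + (1024/3)*(-194)) - 36446 = (8/3 + (⅓)*37636 - 198656/3) - 36446 = (8/3 + 37636/3 - 198656/3) - 36446 = -161012/3 - 36446 = -270350/3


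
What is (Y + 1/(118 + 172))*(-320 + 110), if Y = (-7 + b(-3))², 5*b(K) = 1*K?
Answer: -1758897/145 ≈ -12130.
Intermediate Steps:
b(K) = K/5 (b(K) = (1*K)/5 = K/5)
Y = 1444/25 (Y = (-7 + (⅕)*(-3))² = (-7 - ⅗)² = (-38/5)² = 1444/25 ≈ 57.760)
(Y + 1/(118 + 172))*(-320 + 110) = (1444/25 + 1/(118 + 172))*(-320 + 110) = (1444/25 + 1/290)*(-210) = (83757/1450)*(-210) = -1758897/145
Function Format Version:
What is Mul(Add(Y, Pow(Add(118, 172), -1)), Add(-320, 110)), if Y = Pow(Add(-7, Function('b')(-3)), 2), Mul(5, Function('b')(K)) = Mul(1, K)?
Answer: Rational(-1758897, 145) ≈ -12130.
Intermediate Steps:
Function('b')(K) = Mul(Rational(1, 5), K) (Function('b')(K) = Mul(Rational(1, 5), Mul(1, K)) = Mul(Rational(1, 5), K))
Y = Rational(1444, 25) (Y = Pow(Add(-7, Mul(Rational(1, 5), -3)), 2) = Pow(Add(-7, Rational(-3, 5)), 2) = Pow(Rational(-38, 5), 2) = Rational(1444, 25) ≈ 57.760)
Mul(Add(Y, Pow(Add(118, 172), -1)), Add(-320, 110)) = Mul(Add(Rational(1444, 25), Pow(Add(118, 172), -1)), Add(-320, 110)) = Mul(Add(Rational(1444, 25), Pow(290, -1)), -210) = Mul(Add(Rational(1444, 25), Rational(1, 290)), -210) = Mul(Rational(83757, 1450), -210) = Rational(-1758897, 145)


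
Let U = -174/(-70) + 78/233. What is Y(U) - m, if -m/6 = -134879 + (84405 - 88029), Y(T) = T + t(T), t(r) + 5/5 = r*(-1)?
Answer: -831019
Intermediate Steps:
t(r) = -1 - r (t(r) = -1 + r*(-1) = -1 - r)
U = 23001/8155 (U = -174*(-1/70) + 78*(1/233) = 87/35 + 78/233 = 23001/8155 ≈ 2.8205)
Y(T) = -1 (Y(T) = T + (-1 - T) = -1)
m = 831018 (m = -6*(-134879 + (84405 - 88029)) = -6*(-134879 - 3624) = -6*(-138503) = 831018)
Y(U) - m = -1 - 1*831018 = -1 - 831018 = -831019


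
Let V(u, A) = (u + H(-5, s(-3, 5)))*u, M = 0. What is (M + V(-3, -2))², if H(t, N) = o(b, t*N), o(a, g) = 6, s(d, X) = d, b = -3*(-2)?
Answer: 81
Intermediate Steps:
b = 6
H(t, N) = 6
V(u, A) = u*(6 + u) (V(u, A) = (u + 6)*u = (6 + u)*u = u*(6 + u))
(M + V(-3, -2))² = (0 - 3*(6 - 3))² = (0 - 3*3)² = (0 - 9)² = (-9)² = 81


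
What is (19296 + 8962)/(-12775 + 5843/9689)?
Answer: -136895881/61885566 ≈ -2.2121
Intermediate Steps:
(19296 + 8962)/(-12775 + 5843/9689) = 28258/(-12775 + 5843*(1/9689)) = 28258/(-12775 + 5843/9689) = 28258/(-123771132/9689) = 28258*(-9689/123771132) = -136895881/61885566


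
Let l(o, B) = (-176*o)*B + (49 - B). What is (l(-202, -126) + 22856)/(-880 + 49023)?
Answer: -4456521/48143 ≈ -92.568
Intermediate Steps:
l(o, B) = 49 - B - 176*B*o (l(o, B) = -176*B*o + (49 - B) = 49 - B - 176*B*o)
(l(-202, -126) + 22856)/(-880 + 49023) = ((49 - 1*(-126) - 176*(-126)*(-202)) + 22856)/(-880 + 49023) = ((49 + 126 - 4479552) + 22856)/48143 = (-4479377 + 22856)*(1/48143) = -4456521*1/48143 = -4456521/48143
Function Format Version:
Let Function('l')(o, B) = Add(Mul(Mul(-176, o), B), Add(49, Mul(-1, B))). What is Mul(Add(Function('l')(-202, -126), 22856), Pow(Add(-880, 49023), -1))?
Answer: Rational(-4456521, 48143) ≈ -92.568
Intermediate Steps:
Function('l')(o, B) = Add(49, Mul(-1, B), Mul(-176, B, o)) (Function('l')(o, B) = Add(Mul(-176, B, o), Add(49, Mul(-1, B))) = Add(49, Mul(-1, B), Mul(-176, B, o)))
Mul(Add(Function('l')(-202, -126), 22856), Pow(Add(-880, 49023), -1)) = Mul(Add(Add(49, Mul(-1, -126), Mul(-176, -126, -202)), 22856), Pow(Add(-880, 49023), -1)) = Mul(Add(Add(49, 126, -4479552), 22856), Pow(48143, -1)) = Mul(Add(-4479377, 22856), Rational(1, 48143)) = Mul(-4456521, Rational(1, 48143)) = Rational(-4456521, 48143)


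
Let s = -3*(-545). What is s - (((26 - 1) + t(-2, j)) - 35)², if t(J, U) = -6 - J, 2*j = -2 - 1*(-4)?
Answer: 1439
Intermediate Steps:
j = 1 (j = (-2 - 1*(-4))/2 = (-2 + 4)/2 = (½)*2 = 1)
s = 1635
s - (((26 - 1) + t(-2, j)) - 35)² = 1635 - (((26 - 1) + (-6 - 1*(-2))) - 35)² = 1635 - ((25 + (-6 + 2)) - 35)² = 1635 - ((25 - 4) - 35)² = 1635 - (21 - 35)² = 1635 - 1*(-14)² = 1635 - 1*196 = 1635 - 196 = 1439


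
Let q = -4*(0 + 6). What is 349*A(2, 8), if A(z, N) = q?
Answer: -8376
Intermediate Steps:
q = -24 (q = -4*6 = -24)
A(z, N) = -24
349*A(2, 8) = 349*(-24) = -8376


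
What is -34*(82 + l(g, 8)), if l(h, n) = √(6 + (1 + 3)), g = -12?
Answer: -2788 - 34*√10 ≈ -2895.5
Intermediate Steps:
l(h, n) = √10 (l(h, n) = √(6 + 4) = √10)
-34*(82 + l(g, 8)) = -34*(82 + √10) = -2788 - 34*√10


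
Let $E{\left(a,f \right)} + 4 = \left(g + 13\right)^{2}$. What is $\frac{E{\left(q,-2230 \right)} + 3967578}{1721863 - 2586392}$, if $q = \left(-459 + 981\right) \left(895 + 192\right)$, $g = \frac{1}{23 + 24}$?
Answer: $- \frac{8764745510}{1909744561} \approx -4.5895$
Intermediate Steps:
$g = \frac{1}{47} \approx 0.021277$
$q = 567414$ ($q = 522 \cdot 1087 = 567414$)
$E{\left(a,f \right)} = \frac{365708}{2209}$ ($E{\left(a,f \right)} = -4 + \left(\frac{1}{47} + 13\right)^{2} = -4 + \left(\frac{612}{47}\right)^{2} = -4 + \frac{374544}{2209} = \frac{365708}{2209}$)
$\frac{E{\left(q,-2230 \right)} + 3967578}{1721863 - 2586392} = \frac{\frac{365708}{2209} + 3967578}{1721863 - 2586392} = \frac{8764745510}{2209 \left(-864529\right)} = \frac{8764745510}{2209} \left(- \frac{1}{864529}\right) = - \frac{8764745510}{1909744561}$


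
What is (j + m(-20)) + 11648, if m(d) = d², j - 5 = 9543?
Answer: 21596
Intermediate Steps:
j = 9548 (j = 5 + 9543 = 9548)
(j + m(-20)) + 11648 = (9548 + (-20)²) + 11648 = (9548 + 400) + 11648 = 9948 + 11648 = 21596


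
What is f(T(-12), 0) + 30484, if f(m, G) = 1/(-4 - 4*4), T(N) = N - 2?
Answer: 609679/20 ≈ 30484.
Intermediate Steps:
T(N) = -2 + N
f(m, G) = -1/20 (f(m, G) = 1/(-4 - 16) = 1/(-20) = -1/20)
f(T(-12), 0) + 30484 = -1/20 + 30484 = 609679/20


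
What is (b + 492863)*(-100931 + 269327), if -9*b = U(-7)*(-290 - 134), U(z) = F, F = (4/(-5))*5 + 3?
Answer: 248964673276/3 ≈ 8.2988e+10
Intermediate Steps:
F = -1 (F = (4*(-⅕))*5 + 3 = -⅘*5 + 3 = -4 + 3 = -1)
U(z) = -1
b = -424/9 (b = -(-1)*(-290 - 134)/9 = -(-1)*(-424)/9 = -⅑*424 = -424/9 ≈ -47.111)
(b + 492863)*(-100931 + 269327) = (-424/9 + 492863)*(-100931 + 269327) = (4435343/9)*168396 = 248964673276/3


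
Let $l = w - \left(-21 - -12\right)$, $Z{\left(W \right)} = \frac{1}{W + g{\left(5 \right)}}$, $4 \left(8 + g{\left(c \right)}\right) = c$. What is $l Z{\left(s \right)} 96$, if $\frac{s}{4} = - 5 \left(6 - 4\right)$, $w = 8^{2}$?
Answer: $- \frac{28032}{187} \approx -149.9$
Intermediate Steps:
$g{\left(c \right)} = -8 + \frac{c}{4}$
$w = 64$
$s = -40$ ($s = 4 \left(- 5 \left(6 - 4\right)\right) = 4 \left(\left(-5\right) 2\right) = 4 \left(-10\right) = -40$)
$Z{\left(W \right)} = \frac{1}{- \frac{27}{4} + W}$ ($Z{\left(W \right)} = \frac{1}{W + \left(-8 + \frac{1}{4} \cdot 5\right)} = \frac{1}{W + \left(-8 + \frac{5}{4}\right)} = \frac{1}{W - \frac{27}{4}} = \frac{1}{- \frac{27}{4} + W}$)
$l = 73$ ($l = 64 - \left(-21 - -12\right) = 64 - \left(-21 + 12\right) = 64 - -9 = 64 + 9 = 73$)
$l Z{\left(s \right)} 96 = 73 \frac{4}{-27 + 4 \left(-40\right)} 96 = 73 \frac{4}{-27 - 160} \cdot 96 = 73 \frac{4}{-187} \cdot 96 = 73 \cdot 4 \left(- \frac{1}{187}\right) 96 = 73 \left(- \frac{4}{187}\right) 96 = \left(- \frac{292}{187}\right) 96 = - \frac{28032}{187}$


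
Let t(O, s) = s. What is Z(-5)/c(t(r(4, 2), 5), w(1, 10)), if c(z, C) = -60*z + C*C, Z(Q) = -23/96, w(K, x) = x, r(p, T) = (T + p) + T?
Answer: 23/19200 ≈ 0.0011979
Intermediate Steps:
r(p, T) = p + 2*T
Z(Q) = -23/96 (Z(Q) = -23*1/96 = -23/96)
c(z, C) = C**2 - 60*z (c(z, C) = -60*z + C**2 = C**2 - 60*z)
Z(-5)/c(t(r(4, 2), 5), w(1, 10)) = -23/(96*(10**2 - 60*5)) = -23/(96*(100 - 300)) = -23/96/(-200) = -23/96*(-1/200) = 23/19200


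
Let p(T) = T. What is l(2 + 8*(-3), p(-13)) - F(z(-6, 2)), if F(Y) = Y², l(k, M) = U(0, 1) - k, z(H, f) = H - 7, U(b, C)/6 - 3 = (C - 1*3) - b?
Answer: -141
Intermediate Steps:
U(b, C) = -6*b + 6*C (U(b, C) = 18 + 6*((C - 1*3) - b) = 18 + 6*((C - 3) - b) = 18 + 6*((-3 + C) - b) = 18 + 6*(-3 + C - b) = 18 + (-18 - 6*b + 6*C) = -6*b + 6*C)
z(H, f) = -7 + H
l(k, M) = 6 - k (l(k, M) = (-6*0 + 6*1) - k = (0 + 6) - k = 6 - k)
l(2 + 8*(-3), p(-13)) - F(z(-6, 2)) = (6 - (2 + 8*(-3))) - (-7 - 6)² = (6 - (2 - 24)) - 1*(-13)² = (6 - 1*(-22)) - 1*169 = (6 + 22) - 169 = 28 - 169 = -141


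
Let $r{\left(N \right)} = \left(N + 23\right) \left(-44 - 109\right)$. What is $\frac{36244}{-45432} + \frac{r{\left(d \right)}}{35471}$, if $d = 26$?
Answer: $- \frac{406553657}{402879618} \approx -1.0091$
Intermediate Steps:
$r{\left(N \right)} = -3519 - 153 N$ ($r{\left(N \right)} = \left(23 + N\right) \left(-153\right) = -3519 - 153 N$)
$\frac{36244}{-45432} + \frac{r{\left(d \right)}}{35471} = \frac{36244}{-45432} + \frac{-3519 - 3978}{35471} = 36244 \left(- \frac{1}{45432}\right) + \left(-3519 - 3978\right) \frac{1}{35471} = - \frac{9061}{11358} - \frac{7497}{35471} = - \frac{406553657}{402879618}$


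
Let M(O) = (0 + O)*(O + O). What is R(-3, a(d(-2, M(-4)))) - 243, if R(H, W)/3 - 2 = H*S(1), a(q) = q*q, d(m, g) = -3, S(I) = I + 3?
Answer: -273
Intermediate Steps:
M(O) = 2*O² (M(O) = O*(2*O) = 2*O²)
S(I) = 3 + I
a(q) = q²
R(H, W) = 6 + 12*H (R(H, W) = 6 + 3*(H*(3 + 1)) = 6 + 3*(H*4) = 6 + 3*(4*H) = 6 + 12*H)
R(-3, a(d(-2, M(-4)))) - 243 = (6 + 12*(-3)) - 243 = (6 - 36) - 243 = -30 - 243 = -273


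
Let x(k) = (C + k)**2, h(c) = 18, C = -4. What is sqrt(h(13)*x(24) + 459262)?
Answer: sqrt(466462) ≈ 682.98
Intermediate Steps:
x(k) = (-4 + k)**2
sqrt(h(13)*x(24) + 459262) = sqrt(18*(-4 + 24)**2 + 459262) = sqrt(18*20**2 + 459262) = sqrt(18*400 + 459262) = sqrt(7200 + 459262) = sqrt(466462)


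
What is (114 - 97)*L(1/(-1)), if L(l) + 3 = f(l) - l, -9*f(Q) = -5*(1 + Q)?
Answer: -34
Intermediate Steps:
f(Q) = 5/9 + 5*Q/9 (f(Q) = -(-5)*(1 + Q)/9 = -(-5 - 5*Q)/9 = 5/9 + 5*Q/9)
L(l) = -22/9 - 4*l/9 (L(l) = -3 + ((5/9 + 5*l/9) - l) = -3 + (5/9 - 4*l/9) = -22/9 - 4*l/9)
(114 - 97)*L(1/(-1)) = (114 - 97)*(-22/9 - 4/9/(-1)) = 17*(-22/9 - 4/9*(-1)) = 17*(-22/9 + 4/9) = 17*(-2) = -34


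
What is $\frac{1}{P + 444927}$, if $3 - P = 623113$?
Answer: $- \frac{1}{178183} \approx -5.6122 \cdot 10^{-6}$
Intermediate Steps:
$P = -623110$ ($P = 3 - 623113 = -623110$)
$\frac{1}{P + 444927} = \frac{1}{-623110 + 444927} = \frac{1}{-178183} = - \frac{1}{178183}$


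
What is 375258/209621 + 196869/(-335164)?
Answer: 84505095663/70257412844 ≈ 1.2028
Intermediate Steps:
375258/209621 + 196869/(-335164) = 375258*(1/209621) + 196869*(-1/335164) = 375258/209621 - 196869/335164 = 84505095663/70257412844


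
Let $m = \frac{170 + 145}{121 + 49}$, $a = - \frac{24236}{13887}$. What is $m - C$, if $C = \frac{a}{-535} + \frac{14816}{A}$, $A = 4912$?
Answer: $- \frac{90469940303}{77549590710} \approx -1.1666$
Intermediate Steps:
$a = - \frac{24236}{13887}$ ($a = \left(-24236\right) \frac{1}{13887} = - \frac{24236}{13887} \approx -1.7452$)
$C = \frac{6887199122}{2280870315}$ ($C = - \frac{24236}{13887 \left(-535\right)} + \frac{14816}{4912} = \left(- \frac{24236}{13887}\right) \left(- \frac{1}{535}\right) + 14816 \cdot \frac{1}{4912} = \frac{24236}{7429545} + \frac{926}{307} = \frac{6887199122}{2280870315} \approx 3.0196$)
$m = \frac{63}{34}$ ($m = \frac{315}{170} = 315 \cdot \frac{1}{170} = \frac{63}{34} \approx 1.8529$)
$m - C = \frac{63}{34} - \frac{6887199122}{2280870315} = - \frac{90469940303}{77549590710}$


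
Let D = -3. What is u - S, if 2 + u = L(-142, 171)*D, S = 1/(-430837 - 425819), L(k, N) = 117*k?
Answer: 42695735041/856656 ≈ 49840.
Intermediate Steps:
S = -1/856656 (S = 1/(-856656) = -1/856656 ≈ -1.1673e-6)
u = 49840 (u = -2 + (117*(-142))*(-3) = -2 - 16614*(-3) = -2 + 49842 = 49840)
u - S = 49840 - 1*(-1/856656) = 49840 + 1/856656 = 42695735041/856656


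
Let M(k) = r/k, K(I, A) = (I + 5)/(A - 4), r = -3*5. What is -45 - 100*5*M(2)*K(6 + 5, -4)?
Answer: -7545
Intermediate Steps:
r = -15
K(I, A) = (5 + I)/(-4 + A)
M(k) = -15/k
-45 - 100*5*M(2)*K(6 + 5, -4) = -45 - 100*5*(-15/2)*(5 + (6 + 5))/(-4 - 4) = -45 - 100*5*(-15*1/2)*(5 + 11)/(-8) = -45 - 100*5*(-15/2)*(-1/8*16) = -45 - (-3750)*(-2) = -45 - 100*75 = -45 - 7500 = -7545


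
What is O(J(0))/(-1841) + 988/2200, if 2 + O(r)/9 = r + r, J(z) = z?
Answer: 464627/1012550 ≈ 0.45887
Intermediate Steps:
O(r) = -18 + 18*r (O(r) = -18 + 9*(r + r) = -18 + 9*(2*r) = -18 + 18*r)
O(J(0))/(-1841) + 988/2200 = (-18 + 18*0)/(-1841) + 988/2200 = (-18 + 0)*(-1/1841) + 988*(1/2200) = -18*(-1/1841) + 247/550 = 18/1841 + 247/550 = 464627/1012550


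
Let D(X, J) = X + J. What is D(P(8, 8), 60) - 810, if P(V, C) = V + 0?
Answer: -742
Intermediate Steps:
P(V, C) = V
D(X, J) = J + X
D(P(8, 8), 60) - 810 = (60 + 8) - 810 = 68 - 810 = -742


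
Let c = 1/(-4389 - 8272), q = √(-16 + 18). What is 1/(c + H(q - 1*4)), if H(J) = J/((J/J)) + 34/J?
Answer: -15388977043/206470017167 + 1603009210*√2/206470017167 ≈ -0.063554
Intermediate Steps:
q = √2 ≈ 1.4142
H(J) = J + 34/J (H(J) = J/1 + 34/J = J*1 + 34/J = J + 34/J)
c = -1/12661 (c = 1/(-12661) = -1/12661 ≈ -7.8983e-5)
1/(c + H(q - 1*4)) = 1/(-1/12661 + ((√2 - 1*4) + 34/(√2 - 1*4))) = 1/(-1/12661 + ((√2 - 4) + 34/(√2 - 4))) = 1/(-1/12661 + ((-4 + √2) + 34/(-4 + √2))) = 1/(-1/12661 + (-4 + √2 + 34/(-4 + √2))) = 1/(-50645/12661 + √2 + 34/(-4 + √2))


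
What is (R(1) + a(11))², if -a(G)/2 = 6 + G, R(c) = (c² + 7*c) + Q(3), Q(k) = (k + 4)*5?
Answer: 81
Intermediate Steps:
Q(k) = 20 + 5*k (Q(k) = (4 + k)*5 = 20 + 5*k)
R(c) = 35 + c² + 7*c (R(c) = (c² + 7*c) + (20 + 5*3) = (c² + 7*c) + (20 + 15) = (c² + 7*c) + 35 = 35 + c² + 7*c)
a(G) = -12 - 2*G (a(G) = -2*(6 + G) = -12 - 2*G)
(R(1) + a(11))² = ((35 + 1² + 7*1) + (-12 - 2*11))² = ((35 + 1 + 7) + (-12 - 22))² = (43 - 34)² = 9² = 81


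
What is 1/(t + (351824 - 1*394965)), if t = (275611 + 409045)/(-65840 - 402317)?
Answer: -468157/20197445793 ≈ -2.3179e-5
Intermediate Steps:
t = -684656/468157 (t = 684656/(-468157) = 684656*(-1/468157) = -684656/468157 ≈ -1.4625)
1/(t + (351824 - 1*394965)) = 1/(-684656/468157 + (351824 - 1*394965)) = 1/(-684656/468157 + (351824 - 394965)) = 1/(-684656/468157 - 43141) = 1/(-20197445793/468157) = -468157/20197445793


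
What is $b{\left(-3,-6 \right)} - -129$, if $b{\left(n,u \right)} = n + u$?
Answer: $120$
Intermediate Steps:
$b{\left(-3,-6 \right)} - -129 = \left(-3 - 6\right) - -129 = -9 + 129 = 120$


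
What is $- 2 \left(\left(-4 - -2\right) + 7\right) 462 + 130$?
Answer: $-4490$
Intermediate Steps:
$- 2 \left(\left(-4 - -2\right) + 7\right) 462 + 130 = - 2 \left(\left(-4 + 2\right) + 7\right) 462 + 130 = - 2 \left(-2 + 7\right) 462 + 130 = \left(-2\right) 5 \cdot 462 + 130 = \left(-10\right) 462 + 130 = -4620 + 130 = -4490$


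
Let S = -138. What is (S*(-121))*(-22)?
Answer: -367356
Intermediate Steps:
(S*(-121))*(-22) = -138*(-121)*(-22) = 16698*(-22) = -367356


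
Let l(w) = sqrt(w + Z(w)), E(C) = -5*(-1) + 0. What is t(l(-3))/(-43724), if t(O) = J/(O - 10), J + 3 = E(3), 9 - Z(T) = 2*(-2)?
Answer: 1/196758 + sqrt(10)/1967580 ≈ 6.6896e-6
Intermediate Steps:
Z(T) = 13 (Z(T) = 9 - 2*(-2) = 9 - 1*(-4) = 9 + 4 = 13)
E(C) = 5 (E(C) = 5 + 0 = 5)
J = 2 (J = -3 + 5 = 2)
l(w) = sqrt(13 + w) (l(w) = sqrt(w + 13) = sqrt(13 + w))
t(O) = 2/(-10 + O) (t(O) = 2/(O - 10) = 2/(-10 + O))
t(l(-3))/(-43724) = (2/(-10 + sqrt(13 - 3)))/(-43724) = (2/(-10 + sqrt(10)))*(-1/43724) = -1/(21862*(-10 + sqrt(10)))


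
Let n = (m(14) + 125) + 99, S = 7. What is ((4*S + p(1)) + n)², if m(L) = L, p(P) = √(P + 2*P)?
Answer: (266 + √3)² ≈ 71681.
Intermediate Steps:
p(P) = √3*√P (p(P) = √(3*P) = √3*√P)
n = 238 (n = (14 + 125) + 99 = 139 + 99 = 238)
((4*S + p(1)) + n)² = ((4*7 + √3*√1) + 238)² = ((28 + √3*1) + 238)² = ((28 + √3) + 238)² = (266 + √3)²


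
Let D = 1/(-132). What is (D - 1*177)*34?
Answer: -397205/66 ≈ -6018.3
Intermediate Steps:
D = -1/132 ≈ -0.0075758
(D - 1*177)*34 = (-1/132 - 1*177)*34 = (-1/132 - 177)*34 = -23365/132*34 = -397205/66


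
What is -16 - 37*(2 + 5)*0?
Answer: -16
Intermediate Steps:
-16 - 37*(2 + 5)*0 = -16 - 259*0 = -16 - 37*0 = -16 + 0 = -16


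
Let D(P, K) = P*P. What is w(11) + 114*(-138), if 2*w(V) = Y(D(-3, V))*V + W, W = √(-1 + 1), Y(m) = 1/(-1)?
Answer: -31475/2 ≈ -15738.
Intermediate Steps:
D(P, K) = P²
Y(m) = -1 (Y(m) = 1*(-1) = -1)
W = 0 (W = √0 = 0)
w(V) = -V/2 (w(V) = (-V + 0)/2 = (-V)/2 = -V/2)
w(11) + 114*(-138) = -½*11 + 114*(-138) = -11/2 - 15732 = -31475/2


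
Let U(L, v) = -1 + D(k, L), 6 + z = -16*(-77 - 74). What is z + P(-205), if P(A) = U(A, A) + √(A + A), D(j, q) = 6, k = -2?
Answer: 2415 + I*√410 ≈ 2415.0 + 20.248*I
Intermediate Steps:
z = 2410 (z = -6 - 16*(-77 - 74) = -6 - 16*(-151) = -6 + 2416 = 2410)
U(L, v) = 5 (U(L, v) = -1 + 6 = 5)
P(A) = 5 + √2*√A (P(A) = 5 + √(A + A) = 5 + √(2*A) = 5 + √2*√A)
z + P(-205) = 2410 + (5 + √2*√(-205)) = 2410 + (5 + √2*(I*√205)) = 2410 + (5 + I*√410) = 2415 + I*√410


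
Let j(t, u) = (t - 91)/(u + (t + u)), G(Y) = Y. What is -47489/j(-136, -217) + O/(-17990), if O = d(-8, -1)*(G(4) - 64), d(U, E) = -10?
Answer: -48696658890/408373 ≈ -1.1925e+5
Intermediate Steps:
j(t, u) = (-91 + t)/(t + 2*u)
O = 600 (O = -10*(4 - 64) = -10*(-60) = 600)
-47489/j(-136, -217) + O/(-17990) = -47489*(-136 + 2*(-217))/(-91 - 136) + 600/(-17990) = -47489/(-227/(-136 - 434)) + 600*(-1/17990) = -47489/(-227/(-570)) - 60/1799 = -47489/((-1/570*(-227))) - 60/1799 = -47489/227/570 - 60/1799 = -47489*570/227 - 60/1799 = -27068730/227 - 60/1799 = -48696658890/408373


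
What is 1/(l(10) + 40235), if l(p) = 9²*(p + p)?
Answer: 1/41855 ≈ 2.3892e-5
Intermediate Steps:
l(p) = 162*p (l(p) = 81*(2*p) = 162*p)
1/(l(10) + 40235) = 1/(162*10 + 40235) = 1/(1620 + 40235) = 1/41855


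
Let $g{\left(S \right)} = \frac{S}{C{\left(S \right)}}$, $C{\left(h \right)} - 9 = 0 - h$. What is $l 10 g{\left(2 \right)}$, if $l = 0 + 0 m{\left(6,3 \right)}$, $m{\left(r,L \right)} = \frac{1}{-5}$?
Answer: $0$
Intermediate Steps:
$m{\left(r,L \right)} = - \frac{1}{5}$
$C{\left(h \right)} = 9 - h$ ($C{\left(h \right)} = 9 + \left(0 - h\right) = 9 - h$)
$g{\left(S \right)} = \frac{S}{9 - S}$
$l = 0$ ($l = 0 + 0 \left(- \frac{1}{5}\right) = 0 + 0 = 0$)
$l 10 g{\left(2 \right)} = 0 \cdot 10 \left(\left(-1\right) 2 \frac{1}{-9 + 2}\right) = 0 \left(\left(-1\right) 2 \frac{1}{-7}\right) = 0 \left(\left(-1\right) 2 \left(- \frac{1}{7}\right)\right) = 0 \cdot \frac{2}{7} = 0$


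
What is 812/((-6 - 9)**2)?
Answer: 812/225 ≈ 3.6089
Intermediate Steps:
812/((-6 - 9)**2) = 812/((-15)**2) = 812/225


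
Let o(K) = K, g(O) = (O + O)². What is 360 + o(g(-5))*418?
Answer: 42160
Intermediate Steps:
g(O) = 4*O² (g(O) = (2*O)² = 4*O²)
360 + o(g(-5))*418 = 360 + (4*(-5)²)*418 = 360 + (4*25)*418 = 360 + 100*418 = 360 + 41800 = 42160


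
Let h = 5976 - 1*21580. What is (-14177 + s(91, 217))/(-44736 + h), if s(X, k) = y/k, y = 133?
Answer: 109867/467635 ≈ 0.23494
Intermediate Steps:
s(X, k) = 133/k
h = -15604 (h = 5976 - 21580 = -15604)
(-14177 + s(91, 217))/(-44736 + h) = (-14177 + 133/217)/(-44736 - 15604) = (-14177 + 133*(1/217))/(-60340) = (-14177 + 19/31)*(-1/60340) = -439468/31*(-1/60340) = 109867/467635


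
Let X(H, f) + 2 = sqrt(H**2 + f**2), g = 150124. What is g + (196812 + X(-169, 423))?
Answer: 346934 + sqrt(207490) ≈ 3.4739e+5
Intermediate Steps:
X(H, f) = -2 + sqrt(H**2 + f**2)
g + (196812 + X(-169, 423)) = 150124 + (196812 + (-2 + sqrt((-169)**2 + 423**2))) = 150124 + (196812 + (-2 + sqrt(28561 + 178929))) = 150124 + (196812 + (-2 + sqrt(207490))) = 150124 + (196810 + sqrt(207490)) = 346934 + sqrt(207490)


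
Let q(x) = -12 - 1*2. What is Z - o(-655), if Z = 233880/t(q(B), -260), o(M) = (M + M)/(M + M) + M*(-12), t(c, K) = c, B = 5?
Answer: -171967/7 ≈ -24567.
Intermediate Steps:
q(x) = -14 (q(x) = -12 - 2 = -14)
o(M) = 1 - 12*M (o(M) = (2*M)/((2*M)) - 12*M = (2*M)*(1/(2*M)) - 12*M = 1 - 12*M)
Z = -116940/7 (Z = 233880/(-14) = 233880*(-1/14) = -116940/7 ≈ -16706.)
Z - o(-655) = -116940/7 - (1 - 12*(-655)) = -116940/7 - (1 + 7860) = -116940/7 - 1*7861 = -116940/7 - 7861 = -171967/7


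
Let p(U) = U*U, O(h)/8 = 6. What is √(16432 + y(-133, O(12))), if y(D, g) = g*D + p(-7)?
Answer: √10097 ≈ 100.48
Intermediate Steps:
O(h) = 48 (O(h) = 8*6 = 48)
p(U) = U²
y(D, g) = 49 + D*g (y(D, g) = g*D + (-7)² = D*g + 49 = 49 + D*g)
√(16432 + y(-133, O(12))) = √(16432 + (49 - 133*48)) = √(16432 + (49 - 6384)) = √(16432 - 6335) = √10097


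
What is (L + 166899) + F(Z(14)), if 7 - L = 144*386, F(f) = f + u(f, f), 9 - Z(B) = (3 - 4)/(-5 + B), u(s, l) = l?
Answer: 1002062/9 ≈ 1.1134e+5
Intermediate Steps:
Z(B) = 9 + 1/(-5 + B) (Z(B) = 9 - (3 - 4)/(-5 + B) = 9 - (-1)/(-5 + B) = 9 + 1/(-5 + B))
F(f) = 2*f (F(f) = f + f = 2*f)
L = -55577 (L = 7 - 144*386 = 7 - 1*55584 = 7 - 55584 = -55577)
(L + 166899) + F(Z(14)) = (-55577 + 166899) + 2*((-44 + 9*14)/(-5 + 14)) = 111322 + 2*((-44 + 126)/9) = 111322 + 2*((⅑)*82) = 111322 + 2*(82/9) = 111322 + 164/9 = 1002062/9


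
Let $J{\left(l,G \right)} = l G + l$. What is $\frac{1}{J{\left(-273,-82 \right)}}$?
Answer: $\frac{1}{22113} \approx 4.5222 \cdot 10^{-5}$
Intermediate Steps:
$J{\left(l,G \right)} = l + G l$ ($J{\left(l,G \right)} = G l + l = l + G l$)
$\frac{1}{J{\left(-273,-82 \right)}} = \frac{1}{\left(-273\right) \left(1 - 82\right)} = \frac{1}{\left(-273\right) \left(-81\right)} = \frac{1}{22113}$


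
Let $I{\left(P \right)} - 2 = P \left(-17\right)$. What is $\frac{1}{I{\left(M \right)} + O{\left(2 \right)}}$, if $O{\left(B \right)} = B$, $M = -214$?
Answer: $\frac{1}{3642} \approx 0.00027457$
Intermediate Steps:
$I{\left(P \right)} = 2 - 17 P$ ($I{\left(P \right)} = 2 + P \left(-17\right) = 2 - 17 P$)
$\frac{1}{I{\left(M \right)} + O{\left(2 \right)}} = \frac{1}{\left(2 - -3638\right) + 2} = \frac{1}{\left(2 + 3638\right) + 2} = \frac{1}{3640 + 2} = \frac{1}{3642}$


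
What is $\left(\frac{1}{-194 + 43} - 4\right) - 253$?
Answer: $- \frac{38808}{151} \approx -257.01$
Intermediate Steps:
$\left(\frac{1}{-194 + 43} - 4\right) - 253 = \left(\frac{1}{-151} - 4\right) - 253 = \left(- \frac{1}{151} - 4\right) - 253 = - \frac{605}{151} - 253 = - \frac{38808}{151}$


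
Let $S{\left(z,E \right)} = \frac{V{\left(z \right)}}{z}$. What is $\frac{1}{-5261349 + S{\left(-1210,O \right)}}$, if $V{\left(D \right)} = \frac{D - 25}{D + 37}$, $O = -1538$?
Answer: $- \frac{283866}{1493518095481} \approx -1.9007 \cdot 10^{-7}$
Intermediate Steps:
$V{\left(D \right)} = \frac{-25 + D}{37 + D}$
$S{\left(z,E \right)} = \frac{-25 + z}{z \left(37 + z\right)}$ ($S{\left(z,E \right)} = \frac{\frac{1}{37 + z} \left(-25 + z\right)}{z} = \frac{-25 + z}{z \left(37 + z\right)}$)
$\frac{1}{-5261349 + S{\left(-1210,O \right)}} = \frac{1}{-5261349 + \frac{-25 - 1210}{\left(-1210\right) \left(37 - 1210\right)}} = \frac{1}{-5261349 - \frac{1}{1210} \frac{1}{-1173} \left(-1235\right)} = \frac{1}{-5261349 - \left(- \frac{1}{1419330}\right) \left(-1235\right)} = \frac{1}{-5261349 - \frac{247}{283866}} = \frac{1}{- \frac{1493518095481}{283866}} = - \frac{283866}{1493518095481}$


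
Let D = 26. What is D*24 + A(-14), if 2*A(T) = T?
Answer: 617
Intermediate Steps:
A(T) = T/2
D*24 + A(-14) = 26*24 + (½)*(-14) = 624 - 7 = 617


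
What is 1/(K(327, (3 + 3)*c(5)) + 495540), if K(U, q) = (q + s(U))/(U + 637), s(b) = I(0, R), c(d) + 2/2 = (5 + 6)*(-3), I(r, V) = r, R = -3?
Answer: 241/119425089 ≈ 2.0180e-6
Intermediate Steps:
c(d) = -34 (c(d) = -1 + (5 + 6)*(-3) = -1 + 11*(-3) = -1 - 33 = -34)
s(b) = 0
K(U, q) = q/(637 + U) (K(U, q) = (q + 0)/(U + 637) = q/(637 + U))
1/(K(327, (3 + 3)*c(5)) + 495540) = 1/(((3 + 3)*(-34))/(637 + 327) + 495540) = 1/((6*(-34))/964 + 495540) = 1/(-204*1/964 + 495540) = 1/(-51/241 + 495540) = 1/(119425089/241) = 241/119425089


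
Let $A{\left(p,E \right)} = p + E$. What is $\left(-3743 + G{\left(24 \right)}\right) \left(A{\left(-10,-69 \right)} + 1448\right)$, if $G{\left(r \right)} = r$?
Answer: $-5091311$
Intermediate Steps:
$A{\left(p,E \right)} = E + p$
$\left(-3743 + G{\left(24 \right)}\right) \left(A{\left(-10,-69 \right)} + 1448\right) = \left(-3743 + 24\right) \left(\left(-69 - 10\right) + 1448\right) = - 3719 \left(-79 + 1448\right) = \left(-3719\right) 1369 = -5091311$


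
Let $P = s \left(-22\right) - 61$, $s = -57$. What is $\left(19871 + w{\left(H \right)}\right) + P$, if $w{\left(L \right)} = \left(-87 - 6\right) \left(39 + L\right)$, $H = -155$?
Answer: $31852$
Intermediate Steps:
$P = 1193$ ($P = \left(-57\right) \left(-22\right) - 61 = 1254 - 61 = 1193$)
$w{\left(L \right)} = -3627 - 93 L$ ($w{\left(L \right)} = - 93 \left(39 + L\right) = -3627 - 93 L$)
$\left(19871 + w{\left(H \right)}\right) + P = \left(19871 - -10788\right) + 1193 = \left(19871 + \left(-3627 + 14415\right)\right) + 1193 = \left(19871 + 10788\right) + 1193 = 30659 + 1193 = 31852$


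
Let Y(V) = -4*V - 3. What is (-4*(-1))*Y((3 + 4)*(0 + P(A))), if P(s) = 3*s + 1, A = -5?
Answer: 1556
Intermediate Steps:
P(s) = 1 + 3*s
Y(V) = -3 - 4*V
(-4*(-1))*Y((3 + 4)*(0 + P(A))) = (-4*(-1))*(-3 - 4*(3 + 4)*(0 + (1 + 3*(-5)))) = 4*(-3 - 28*(0 + (1 - 15))) = 4*(-3 - 28*(0 - 14)) = 4*(-3 - 28*(-14)) = 4*(-3 - 4*(-98)) = 4*(-3 + 392) = 4*389 = 1556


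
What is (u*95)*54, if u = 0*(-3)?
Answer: 0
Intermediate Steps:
u = 0
(u*95)*54 = (0*95)*54 = 0*54 = 0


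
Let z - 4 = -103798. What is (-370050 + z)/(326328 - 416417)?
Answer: 473844/90089 ≈ 5.2597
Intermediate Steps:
z = -103794 (z = 4 - 103798 = -103794)
(-370050 + z)/(326328 - 416417) = (-370050 - 103794)/(326328 - 416417) = -473844/(-90089) = -473844*(-1/90089) = 473844/90089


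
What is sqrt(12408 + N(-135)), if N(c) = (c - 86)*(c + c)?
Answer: sqrt(72078) ≈ 268.47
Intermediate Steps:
N(c) = 2*c*(-86 + c) (N(c) = (-86 + c)*(2*c) = 2*c*(-86 + c))
sqrt(12408 + N(-135)) = sqrt(12408 + 2*(-135)*(-86 - 135)) = sqrt(12408 + 2*(-135)*(-221)) = sqrt(12408 + 59670) = sqrt(72078)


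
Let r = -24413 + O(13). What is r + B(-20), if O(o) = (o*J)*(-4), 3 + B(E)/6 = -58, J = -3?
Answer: -24623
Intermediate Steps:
B(E) = -366 (B(E) = -18 + 6*(-58) = -18 - 348 = -366)
O(o) = 12*o (O(o) = (o*(-3))*(-4) = -3*o*(-4) = 12*o)
r = -24257 (r = -24413 + 12*13 = -24413 + 156 = -24257)
r + B(-20) = -24257 - 366 = -24623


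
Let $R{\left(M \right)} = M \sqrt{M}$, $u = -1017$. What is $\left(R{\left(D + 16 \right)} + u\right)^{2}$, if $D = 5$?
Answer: $1043550 - 42714 \sqrt{21} \approx 8.4781 \cdot 10^{5}$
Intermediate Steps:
$R{\left(M \right)} = M^{\frac{3}{2}}$
$\left(R{\left(D + 16 \right)} + u\right)^{2} = \left(\left(5 + 16\right)^{\frac{3}{2}} - 1017\right)^{2} = \left(21^{\frac{3}{2}} - 1017\right)^{2} = \left(21 \sqrt{21} - 1017\right)^{2} = \left(-1017 + 21 \sqrt{21}\right)^{2}$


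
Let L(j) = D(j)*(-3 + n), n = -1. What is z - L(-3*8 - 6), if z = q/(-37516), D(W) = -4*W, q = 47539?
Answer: 17960141/37516 ≈ 478.73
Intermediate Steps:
L(j) = 16*j (L(j) = (-4*j)*(-3 - 1) = -4*j*(-4) = 16*j)
z = -47539/37516 (z = 47539/(-37516) = 47539*(-1/37516) = -47539/37516 ≈ -1.2672)
z - L(-3*8 - 6) = -47539/37516 - 16*(-3*8 - 6) = -47539/37516 - 16*(-24 - 6) = -47539/37516 - 16*(-30) = -47539/37516 - 1*(-480) = -47539/37516 + 480 = 17960141/37516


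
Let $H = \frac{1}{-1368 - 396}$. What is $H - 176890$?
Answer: $- \frac{312033961}{1764} \approx -1.7689 \cdot 10^{5}$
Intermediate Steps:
$H = - \frac{1}{1764}$ ($H = \frac{1}{-1764} = - \frac{1}{1764} \approx -0.00056689$)
$H - 176890 = - \frac{1}{1764} - 176890 = - \frac{312033961}{1764}$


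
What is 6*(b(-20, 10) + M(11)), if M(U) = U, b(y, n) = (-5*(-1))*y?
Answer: -534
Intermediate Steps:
b(y, n) = 5*y
6*(b(-20, 10) + M(11)) = 6*(5*(-20) + 11) = 6*(-100 + 11) = 6*(-89) = -534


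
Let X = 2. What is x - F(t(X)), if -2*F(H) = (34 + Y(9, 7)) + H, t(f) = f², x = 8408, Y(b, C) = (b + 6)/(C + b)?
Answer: 269679/32 ≈ 8427.5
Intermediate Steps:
Y(b, C) = (6 + b)/(C + b)
F(H) = -559/32 - H/2 (F(H) = -((34 + (6 + 9)/(7 + 9)) + H)/2 = -((34 + 15/16) + H)/2 = -(559/16 + H)/2 = -559/32 - H/2)
x - F(t(X)) = 8408 - (-559/32 - ½*2²) = 8408 - (-559/32 - ½*4) = 8408 - (-559/32 - 2) = 8408 - 1*(-623/32) = 8408 + 623/32 = 269679/32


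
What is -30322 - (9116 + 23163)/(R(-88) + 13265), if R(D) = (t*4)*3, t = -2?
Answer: -401525881/13241 ≈ -30324.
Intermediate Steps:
R(D) = -24 (R(D) = -2*4*3 = -8*3 = -24)
-30322 - (9116 + 23163)/(R(-88) + 13265) = -30322 - (9116 + 23163)/(-24 + 13265) = -30322 - 32279/13241 = -401525881/13241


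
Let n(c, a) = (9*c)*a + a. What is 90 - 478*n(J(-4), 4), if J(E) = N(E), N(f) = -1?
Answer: 15386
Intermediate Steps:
J(E) = -1
n(c, a) = a + 9*a*c (n(c, a) = 9*a*c + a = a + 9*a*c)
90 - 478*n(J(-4), 4) = 90 - 1912*(1 + 9*(-1)) = 90 - 1912*(1 - 9) = 90 - 1912*(-8) = 90 - 478*(-32) = 90 + 15296 = 15386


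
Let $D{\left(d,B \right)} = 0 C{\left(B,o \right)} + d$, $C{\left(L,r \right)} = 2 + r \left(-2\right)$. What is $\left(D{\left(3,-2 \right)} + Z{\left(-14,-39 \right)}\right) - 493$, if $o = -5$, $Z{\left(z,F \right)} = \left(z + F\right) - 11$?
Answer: $-554$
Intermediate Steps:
$Z{\left(z,F \right)} = -11 + F + z$ ($Z{\left(z,F \right)} = \left(F + z\right) - 11 = -11 + F + z$)
$C{\left(L,r \right)} = 2 - 2 r$
$D{\left(d,B \right)} = d$ ($D{\left(d,B \right)} = 0 \left(2 - -10\right) + d = 0 \left(2 + 10\right) + d = 0 \cdot 12 + d = 0 + d = d$)
$\left(D{\left(3,-2 \right)} + Z{\left(-14,-39 \right)}\right) - 493 = \left(3 - 64\right) - 493 = -61 - 493 = -554$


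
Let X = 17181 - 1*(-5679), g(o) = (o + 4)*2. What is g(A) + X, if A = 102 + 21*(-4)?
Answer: 22904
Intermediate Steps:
A = 18 (A = 102 - 84 = 18)
g(o) = 8 + 2*o (g(o) = (4 + o)*2 = 8 + 2*o)
X = 22860 (X = 17181 + 5679 = 22860)
g(A) + X = (8 + 2*18) + 22860 = (8 + 36) + 22860 = 44 + 22860 = 22904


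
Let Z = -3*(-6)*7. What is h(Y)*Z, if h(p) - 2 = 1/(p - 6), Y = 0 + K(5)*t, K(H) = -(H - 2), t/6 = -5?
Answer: 507/2 ≈ 253.50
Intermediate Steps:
t = -30 (t = 6*(-5) = -30)
K(H) = 2 - H (K(H) = -(-2 + H) = 2 - H)
Y = 90 (Y = 0 + (2 - 1*5)*(-30) = 0 + (2 - 5)*(-30) = 0 - 3*(-30) = 0 + 90 = 90)
h(p) = 2 + 1/(-6 + p) (h(p) = 2 + 1/(p - 6) = 2 + 1/(-6 + p))
Z = 126 (Z = 18*7 = 126)
h(Y)*Z = ((-11 + 2*90)/(-6 + 90))*126 = ((-11 + 180)/84)*126 = ((1/84)*169)*126 = (169/84)*126 = 507/2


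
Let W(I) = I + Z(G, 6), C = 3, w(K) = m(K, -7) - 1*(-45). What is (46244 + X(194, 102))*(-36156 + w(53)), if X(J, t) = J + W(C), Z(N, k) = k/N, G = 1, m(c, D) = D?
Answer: -1677572746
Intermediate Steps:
w(K) = 38 (w(K) = -7 - 1*(-45) = -7 + 45 = 38)
W(I) = 6 + I (W(I) = I + 6/1 = I + 6*1 = I + 6 = 6 + I)
X(J, t) = 9 + J (X(J, t) = J + (6 + 3) = J + 9 = 9 + J)
(46244 + X(194, 102))*(-36156 + w(53)) = (46244 + (9 + 194))*(-36156 + 38) = (46244 + 203)*(-36118) = 46447*(-36118) = -1677572746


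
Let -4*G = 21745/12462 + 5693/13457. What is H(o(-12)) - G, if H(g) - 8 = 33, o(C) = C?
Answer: 27866554607/670804536 ≈ 41.542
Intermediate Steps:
H(g) = 41 (H(g) = 8 + 33 = 41)
G = -363568631/670804536 (G = -(21745/12462 + 5693/13457)/4 = -¼*363568631/167701134 = -363568631/670804536 ≈ -0.54199)
H(o(-12)) - G = 41 - 1*(-363568631/670804536) = 41 + 363568631/670804536 = 27866554607/670804536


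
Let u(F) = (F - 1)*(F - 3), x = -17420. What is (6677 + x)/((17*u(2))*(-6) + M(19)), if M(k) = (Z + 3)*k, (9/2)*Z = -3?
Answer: -32229/439 ≈ -73.415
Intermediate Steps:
Z = -⅔ (Z = (2/9)*(-3) = -⅔ ≈ -0.66667)
u(F) = (-1 + F)*(-3 + F)
M(k) = 7*k/3 (M(k) = (-⅔ + 3)*k = 7*k/3)
(6677 + x)/((17*u(2))*(-6) + M(19)) = (6677 - 17420)/((17*(3 + 2² - 4*2))*(-6) + (7/3)*19) = -10743/((17*(3 + 4 - 8))*(-6) + 133/3) = -10743/((17*(-1))*(-6) + 133/3) = -10743/(-17*(-6) + 133/3) = -10743/(102 + 133/3) = -10743/439/3 = -10743*3/439 = -32229/439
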